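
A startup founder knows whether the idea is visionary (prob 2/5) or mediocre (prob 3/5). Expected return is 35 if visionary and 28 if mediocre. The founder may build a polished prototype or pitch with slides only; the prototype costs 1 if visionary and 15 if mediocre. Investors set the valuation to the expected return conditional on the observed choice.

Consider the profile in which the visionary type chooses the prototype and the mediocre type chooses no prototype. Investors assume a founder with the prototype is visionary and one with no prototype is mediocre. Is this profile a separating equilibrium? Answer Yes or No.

Yes

Under these beliefs, the prototype earns valuation 35 and no prototype earns valuation 28.
visionary: the prototype nets 35 − 1 = 34; no prototype nets 28. visionary prefers the prototype.
mediocre: the prototype nets 35 − 15 = 20; no prototype nets 28. mediocre prefers no prototype.
Neither type deviates, so the separating profile is an equilibrium.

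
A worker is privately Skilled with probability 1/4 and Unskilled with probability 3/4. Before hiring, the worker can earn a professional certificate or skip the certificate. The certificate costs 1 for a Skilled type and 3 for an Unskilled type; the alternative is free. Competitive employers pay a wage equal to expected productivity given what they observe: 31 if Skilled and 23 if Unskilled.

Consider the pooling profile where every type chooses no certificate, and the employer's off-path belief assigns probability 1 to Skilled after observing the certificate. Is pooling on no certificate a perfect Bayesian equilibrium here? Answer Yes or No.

No

On path, the employer holds the prior and pays 1/4·31 + 3/4·23 = 25. Off path (the certificate), believing Skilled, it pays 31.
Skilled: no certificate nets 25; the certificate nets 31 − 1 = 30. Skilled would deviate.
Unskilled: no certificate nets 25; the certificate nets 31 − 3 = 28. Unskilled would deviate.
A type deviates, so pooling fails.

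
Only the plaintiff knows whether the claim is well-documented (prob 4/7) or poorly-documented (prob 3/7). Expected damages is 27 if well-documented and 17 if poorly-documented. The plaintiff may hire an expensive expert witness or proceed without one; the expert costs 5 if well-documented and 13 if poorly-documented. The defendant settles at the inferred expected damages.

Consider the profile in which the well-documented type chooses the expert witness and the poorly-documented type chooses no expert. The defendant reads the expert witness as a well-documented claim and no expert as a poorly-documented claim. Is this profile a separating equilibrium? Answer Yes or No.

Under these beliefs, the expert witness earns settlement 27 and no expert earns settlement 17.
well-documented: the expert witness nets 27 − 5 = 22; no expert nets 17. well-documented prefers the expert witness.
poorly-documented: the expert witness nets 27 − 13 = 14; no expert nets 17. poorly-documented prefers no expert.
Neither type deviates, so the separating profile is an equilibrium.

Yes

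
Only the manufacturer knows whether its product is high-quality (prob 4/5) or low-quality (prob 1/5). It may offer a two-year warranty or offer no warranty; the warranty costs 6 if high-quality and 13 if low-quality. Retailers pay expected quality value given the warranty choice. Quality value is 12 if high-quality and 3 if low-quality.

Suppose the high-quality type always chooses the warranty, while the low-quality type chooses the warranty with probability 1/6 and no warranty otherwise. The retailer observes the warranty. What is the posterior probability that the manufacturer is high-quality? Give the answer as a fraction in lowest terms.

P(the warranty) = (4/5)·1 + (1/5)·(1/6) = 5/6.
By Bayes' rule, P(high-quality | the warranty) = (4/5) / (5/6) = 24/25.

24/25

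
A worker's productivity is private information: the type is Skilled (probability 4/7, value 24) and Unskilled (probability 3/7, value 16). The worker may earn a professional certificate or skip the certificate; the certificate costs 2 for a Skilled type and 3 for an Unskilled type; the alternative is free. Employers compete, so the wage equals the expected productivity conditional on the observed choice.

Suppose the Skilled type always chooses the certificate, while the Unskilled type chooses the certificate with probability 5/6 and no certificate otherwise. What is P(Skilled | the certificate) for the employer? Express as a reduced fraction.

8/13

P(the certificate) = (4/7)·1 + (3/7)·(5/6) = 13/14.
By Bayes' rule, P(Skilled | the certificate) = (4/7) / (13/14) = 8/13.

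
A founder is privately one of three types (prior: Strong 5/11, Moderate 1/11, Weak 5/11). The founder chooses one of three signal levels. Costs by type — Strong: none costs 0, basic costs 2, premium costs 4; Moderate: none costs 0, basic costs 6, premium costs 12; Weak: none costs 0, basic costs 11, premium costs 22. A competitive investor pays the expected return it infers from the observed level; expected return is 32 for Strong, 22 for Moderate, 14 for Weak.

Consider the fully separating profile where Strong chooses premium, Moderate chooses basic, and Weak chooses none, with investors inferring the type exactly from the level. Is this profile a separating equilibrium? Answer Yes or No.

Separating valuations: premium → 32, basic → 22, none → 14.
Strong (assigned premium): none: 14 − 0 = 14; basic: 22 − 2 = 20; premium: 32 − 4 = 28. Strong stays.
Moderate (assigned basic): none: 14 − 0 = 14; basic: 22 − 6 = 16; premium: 32 − 12 = 20. Moderate prefers premium.
Weak (assigned none): none: 14 − 0 = 14; basic: 22 − 11 = 11; premium: 32 − 22 = 10. Weak stays.
At least one type deviates; the separating profile fails.

No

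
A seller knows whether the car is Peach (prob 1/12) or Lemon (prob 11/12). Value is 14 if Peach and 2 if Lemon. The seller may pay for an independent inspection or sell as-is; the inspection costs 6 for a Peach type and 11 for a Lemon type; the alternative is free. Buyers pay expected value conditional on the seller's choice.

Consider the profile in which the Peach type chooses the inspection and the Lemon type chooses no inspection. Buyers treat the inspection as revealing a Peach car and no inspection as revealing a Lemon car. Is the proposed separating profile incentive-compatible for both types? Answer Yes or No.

Under these beliefs, the inspection earns price 14 and no inspection earns price 2.
Peach: the inspection nets 14 − 6 = 8; no inspection nets 2. Peach prefers the inspection.
Lemon: the inspection nets 14 − 11 = 3; no inspection nets 2. Lemon would deviate to the inspection.
Lemon has a profitable deviation, so the profile is not an equilibrium.

No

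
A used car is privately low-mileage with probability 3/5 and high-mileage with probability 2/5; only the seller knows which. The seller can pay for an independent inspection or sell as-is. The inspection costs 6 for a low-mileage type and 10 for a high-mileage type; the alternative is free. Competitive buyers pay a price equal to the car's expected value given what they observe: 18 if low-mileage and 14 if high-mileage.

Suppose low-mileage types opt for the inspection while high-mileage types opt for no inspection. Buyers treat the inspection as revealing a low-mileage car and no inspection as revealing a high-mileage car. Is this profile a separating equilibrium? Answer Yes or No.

No

Under these beliefs, the inspection earns price 18 and no inspection earns price 14.
low-mileage: the inspection nets 18 − 6 = 12; no inspection nets 14. low-mileage would deviate to no inspection.
high-mileage: the inspection nets 18 − 10 = 8; no inspection nets 14. high-mileage prefers no inspection.
low-mileage has a profitable deviation, so the profile is not an equilibrium.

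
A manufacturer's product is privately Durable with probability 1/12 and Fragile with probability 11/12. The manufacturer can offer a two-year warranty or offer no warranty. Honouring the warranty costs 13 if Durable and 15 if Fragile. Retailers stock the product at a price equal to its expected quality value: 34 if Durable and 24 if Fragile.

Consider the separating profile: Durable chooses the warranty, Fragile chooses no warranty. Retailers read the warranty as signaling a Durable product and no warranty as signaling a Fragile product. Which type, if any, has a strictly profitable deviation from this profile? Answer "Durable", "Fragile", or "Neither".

Durable

The warranty pays 34; no warranty pays 24.
Durable: assigned the warranty, nets 34 − 13 = 21; deviating to no warranty nets 24.
Fragile: assigned no warranty, nets 24; deviating to the warranty nets 34 − 15 = 19.
The Durable type gains 3 by deviating.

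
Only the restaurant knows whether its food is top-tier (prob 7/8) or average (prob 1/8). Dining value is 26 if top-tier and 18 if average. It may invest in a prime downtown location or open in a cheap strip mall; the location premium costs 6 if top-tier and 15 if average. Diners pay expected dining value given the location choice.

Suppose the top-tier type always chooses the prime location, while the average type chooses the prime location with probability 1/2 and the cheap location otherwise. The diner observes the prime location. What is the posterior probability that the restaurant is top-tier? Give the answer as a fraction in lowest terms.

14/15

P(the prime location) = (7/8)·1 + (1/8)·(1/2) = 15/16.
By Bayes' rule, P(top-tier | the prime location) = (7/8) / (15/16) = 14/15.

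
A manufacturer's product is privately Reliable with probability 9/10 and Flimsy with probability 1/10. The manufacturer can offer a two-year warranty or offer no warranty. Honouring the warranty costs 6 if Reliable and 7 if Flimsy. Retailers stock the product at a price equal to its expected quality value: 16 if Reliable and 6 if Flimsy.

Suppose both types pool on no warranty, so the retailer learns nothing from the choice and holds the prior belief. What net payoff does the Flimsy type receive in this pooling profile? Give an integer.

15

Pooled price = 9/10·16 + 1/10·6 = 15.
Flimsy pays no cost for no warranty, so net payoff = 15.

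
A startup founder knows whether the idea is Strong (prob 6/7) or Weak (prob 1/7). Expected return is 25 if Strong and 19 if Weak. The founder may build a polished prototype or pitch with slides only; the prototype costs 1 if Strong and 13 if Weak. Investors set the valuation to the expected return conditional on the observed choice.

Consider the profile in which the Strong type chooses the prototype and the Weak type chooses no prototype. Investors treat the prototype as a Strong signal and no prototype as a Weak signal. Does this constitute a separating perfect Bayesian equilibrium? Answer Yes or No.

Under these beliefs, the prototype earns valuation 25 and no prototype earns valuation 19.
Strong: the prototype nets 25 − 1 = 24; no prototype nets 19. Strong prefers the prototype.
Weak: the prototype nets 25 − 13 = 12; no prototype nets 19. Weak prefers no prototype.
Neither type deviates, so the separating profile is an equilibrium.

Yes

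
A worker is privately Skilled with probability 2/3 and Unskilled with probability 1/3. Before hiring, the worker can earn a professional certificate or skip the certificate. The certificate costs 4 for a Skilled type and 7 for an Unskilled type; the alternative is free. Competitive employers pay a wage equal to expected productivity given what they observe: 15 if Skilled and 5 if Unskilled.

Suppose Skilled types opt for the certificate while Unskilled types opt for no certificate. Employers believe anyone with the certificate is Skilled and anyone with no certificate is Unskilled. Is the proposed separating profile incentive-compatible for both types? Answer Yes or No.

Under these beliefs, the certificate earns wage 15 and no certificate earns wage 5.
Skilled: the certificate nets 15 − 4 = 11; no certificate nets 5. Skilled prefers the certificate.
Unskilled: the certificate nets 15 − 7 = 8; no certificate nets 5. Unskilled would deviate to the certificate.
Unskilled has a profitable deviation, so the profile is not an equilibrium.

No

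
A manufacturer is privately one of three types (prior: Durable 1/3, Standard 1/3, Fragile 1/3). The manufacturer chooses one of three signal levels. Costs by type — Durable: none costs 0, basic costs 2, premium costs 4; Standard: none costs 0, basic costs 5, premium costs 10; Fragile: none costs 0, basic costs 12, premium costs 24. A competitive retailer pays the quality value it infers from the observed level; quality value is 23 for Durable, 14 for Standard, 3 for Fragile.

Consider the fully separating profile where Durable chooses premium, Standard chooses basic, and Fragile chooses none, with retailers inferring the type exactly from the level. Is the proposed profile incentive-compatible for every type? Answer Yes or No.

No

Separating prices: premium → 23, basic → 14, none → 3.
Durable (assigned premium): none: 3 − 0 = 3; basic: 14 − 2 = 12; premium: 23 − 4 = 19. Durable stays.
Standard (assigned basic): none: 3 − 0 = 3; basic: 14 − 5 = 9; premium: 23 − 10 = 13. Standard prefers premium.
Fragile (assigned none): none: 3 − 0 = 3; basic: 14 − 12 = 2; premium: 23 − 24 = -1. Fragile stays.
At least one type deviates; the separating profile fails.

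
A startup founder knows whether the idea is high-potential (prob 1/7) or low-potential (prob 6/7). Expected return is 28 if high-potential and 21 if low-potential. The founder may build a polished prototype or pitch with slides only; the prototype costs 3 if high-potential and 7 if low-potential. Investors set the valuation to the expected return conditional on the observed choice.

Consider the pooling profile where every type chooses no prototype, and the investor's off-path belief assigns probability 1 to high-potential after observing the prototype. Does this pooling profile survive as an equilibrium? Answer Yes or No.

On path, the investor holds the prior and pays 1/7·28 + 6/7·21 = 22. Off path (the prototype), believing high-potential, it pays 28.
high-potential: no prototype nets 22; the prototype nets 28 − 3 = 25. high-potential would deviate.
low-potential: no prototype nets 22; the prototype nets 28 − 7 = 21. low-potential stays.
A type deviates, so pooling fails.

No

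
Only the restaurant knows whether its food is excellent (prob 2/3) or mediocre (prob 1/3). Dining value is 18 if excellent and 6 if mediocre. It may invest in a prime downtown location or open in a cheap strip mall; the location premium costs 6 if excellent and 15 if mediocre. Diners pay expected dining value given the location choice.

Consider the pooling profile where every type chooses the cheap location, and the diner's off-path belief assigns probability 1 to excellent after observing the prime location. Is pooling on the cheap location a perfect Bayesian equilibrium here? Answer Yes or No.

Yes

On path, the diner holds the prior and pays 2/3·18 + 1/3·6 = 14. Off path (the prime location), believing excellent, it pays 18.
excellent: the cheap location nets 14; the prime location nets 18 − 6 = 12. excellent stays.
mediocre: the cheap location nets 14; the prime location nets 18 − 15 = 3. mediocre stays.
No type deviates, so pooling is sustained.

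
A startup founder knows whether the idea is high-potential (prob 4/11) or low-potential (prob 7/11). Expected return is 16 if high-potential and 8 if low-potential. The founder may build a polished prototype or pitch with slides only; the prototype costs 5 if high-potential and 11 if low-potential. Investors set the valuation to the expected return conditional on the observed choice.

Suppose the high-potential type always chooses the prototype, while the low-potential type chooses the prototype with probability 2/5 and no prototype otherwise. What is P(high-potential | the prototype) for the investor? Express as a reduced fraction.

P(the prototype) = (4/11)·1 + (7/11)·(2/5) = 34/55.
By Bayes' rule, P(high-potential | the prototype) = (4/11) / (34/55) = 10/17.

10/17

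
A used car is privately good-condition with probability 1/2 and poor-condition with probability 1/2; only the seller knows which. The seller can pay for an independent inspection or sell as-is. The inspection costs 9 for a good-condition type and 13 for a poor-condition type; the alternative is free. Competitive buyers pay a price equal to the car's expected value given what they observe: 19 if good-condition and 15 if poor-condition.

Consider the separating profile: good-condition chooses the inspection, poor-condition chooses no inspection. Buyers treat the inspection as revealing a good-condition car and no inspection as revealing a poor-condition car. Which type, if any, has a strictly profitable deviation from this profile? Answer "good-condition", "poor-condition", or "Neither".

The inspection pays 19; no inspection pays 15.
good-condition: assigned the inspection, nets 19 − 9 = 10; deviating to no inspection nets 15.
poor-condition: assigned no inspection, nets 15; deviating to the inspection nets 19 − 13 = 6.
The good-condition type gains 5 by deviating.

good-condition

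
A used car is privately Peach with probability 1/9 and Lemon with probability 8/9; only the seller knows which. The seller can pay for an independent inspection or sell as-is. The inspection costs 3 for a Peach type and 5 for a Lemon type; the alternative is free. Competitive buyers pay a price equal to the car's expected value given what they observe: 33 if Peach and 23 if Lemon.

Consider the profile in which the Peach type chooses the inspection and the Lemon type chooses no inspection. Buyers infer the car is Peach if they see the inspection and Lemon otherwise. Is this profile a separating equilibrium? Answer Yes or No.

No

Under these beliefs, the inspection earns price 33 and no inspection earns price 23.
Peach: the inspection nets 33 − 3 = 30; no inspection nets 23. Peach prefers the inspection.
Lemon: the inspection nets 33 − 5 = 28; no inspection nets 23. Lemon would deviate to the inspection.
Lemon has a profitable deviation, so the profile is not an equilibrium.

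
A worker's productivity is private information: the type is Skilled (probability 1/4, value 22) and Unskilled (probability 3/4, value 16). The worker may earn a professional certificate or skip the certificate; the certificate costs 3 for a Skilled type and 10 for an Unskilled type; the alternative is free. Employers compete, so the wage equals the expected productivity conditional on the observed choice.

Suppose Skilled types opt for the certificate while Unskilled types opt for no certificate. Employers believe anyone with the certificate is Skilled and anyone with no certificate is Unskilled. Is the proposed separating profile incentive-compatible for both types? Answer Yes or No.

Under these beliefs, the certificate earns wage 22 and no certificate earns wage 16.
Skilled: the certificate nets 22 − 3 = 19; no certificate nets 16. Skilled prefers the certificate.
Unskilled: the certificate nets 22 − 10 = 12; no certificate nets 16. Unskilled prefers no certificate.
Neither type deviates, so the separating profile is an equilibrium.

Yes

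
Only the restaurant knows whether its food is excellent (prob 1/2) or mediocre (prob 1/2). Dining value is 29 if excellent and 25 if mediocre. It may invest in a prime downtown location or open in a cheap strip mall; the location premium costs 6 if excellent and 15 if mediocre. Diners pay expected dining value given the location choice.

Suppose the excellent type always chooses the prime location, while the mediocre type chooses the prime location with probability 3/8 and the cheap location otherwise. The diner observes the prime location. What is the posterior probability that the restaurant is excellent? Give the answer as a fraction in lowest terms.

8/11

P(the prime location) = (1/2)·1 + (1/2)·(3/8) = 11/16.
By Bayes' rule, P(excellent | the prime location) = (1/2) / (11/16) = 8/11.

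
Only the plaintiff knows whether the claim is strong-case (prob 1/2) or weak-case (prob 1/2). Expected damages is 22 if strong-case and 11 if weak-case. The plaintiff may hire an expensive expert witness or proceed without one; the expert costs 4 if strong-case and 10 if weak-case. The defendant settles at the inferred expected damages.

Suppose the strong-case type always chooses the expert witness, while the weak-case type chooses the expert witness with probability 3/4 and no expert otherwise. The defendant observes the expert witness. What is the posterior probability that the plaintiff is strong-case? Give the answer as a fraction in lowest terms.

4/7

P(the expert witness) = (1/2)·1 + (1/2)·(3/4) = 7/8.
By Bayes' rule, P(strong-case | the expert witness) = (1/2) / (7/8) = 4/7.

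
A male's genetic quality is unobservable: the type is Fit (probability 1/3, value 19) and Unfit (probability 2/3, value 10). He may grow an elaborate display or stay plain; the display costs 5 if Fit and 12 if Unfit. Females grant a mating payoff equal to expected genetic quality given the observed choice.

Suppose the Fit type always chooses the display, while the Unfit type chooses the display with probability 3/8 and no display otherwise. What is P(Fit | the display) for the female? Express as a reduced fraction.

P(the display) = (1/3)·1 + (2/3)·(3/8) = 7/12.
By Bayes' rule, P(Fit | the display) = (1/3) / (7/12) = 4/7.

4/7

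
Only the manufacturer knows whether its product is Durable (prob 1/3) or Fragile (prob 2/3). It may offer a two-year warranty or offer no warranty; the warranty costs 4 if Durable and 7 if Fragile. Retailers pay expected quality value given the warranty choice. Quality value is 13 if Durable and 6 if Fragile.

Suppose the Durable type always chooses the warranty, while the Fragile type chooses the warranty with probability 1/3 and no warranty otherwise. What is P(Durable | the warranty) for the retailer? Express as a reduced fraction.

P(the warranty) = (1/3)·1 + (2/3)·(1/3) = 5/9.
By Bayes' rule, P(Durable | the warranty) = (1/3) / (5/9) = 3/5.

3/5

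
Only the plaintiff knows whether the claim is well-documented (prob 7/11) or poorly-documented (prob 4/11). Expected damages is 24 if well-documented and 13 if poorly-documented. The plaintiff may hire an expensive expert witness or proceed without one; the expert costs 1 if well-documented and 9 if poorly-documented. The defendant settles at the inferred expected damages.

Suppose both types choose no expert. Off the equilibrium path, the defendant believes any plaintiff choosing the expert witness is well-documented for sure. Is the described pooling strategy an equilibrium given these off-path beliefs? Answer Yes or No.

On path, the defendant holds the prior and pays 7/11·24 + 4/11·13 = 20. Off path (the expert witness), believing well-documented, it pays 24.
well-documented: no expert nets 20; the expert witness nets 24 − 1 = 23. well-documented would deviate.
poorly-documented: no expert nets 20; the expert witness nets 24 − 9 = 15. poorly-documented stays.
A type deviates, so pooling fails.

No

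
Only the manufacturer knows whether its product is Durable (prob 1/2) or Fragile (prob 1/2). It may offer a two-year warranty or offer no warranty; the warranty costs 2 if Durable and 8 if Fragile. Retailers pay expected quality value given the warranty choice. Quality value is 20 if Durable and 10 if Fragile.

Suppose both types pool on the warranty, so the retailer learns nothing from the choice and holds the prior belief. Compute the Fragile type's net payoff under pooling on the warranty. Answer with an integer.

7

Pooled price = 1/2·20 + 1/2·10 = 15.
Fragile pays cost 8 for the warranty, so net payoff = 15 − 8 = 7.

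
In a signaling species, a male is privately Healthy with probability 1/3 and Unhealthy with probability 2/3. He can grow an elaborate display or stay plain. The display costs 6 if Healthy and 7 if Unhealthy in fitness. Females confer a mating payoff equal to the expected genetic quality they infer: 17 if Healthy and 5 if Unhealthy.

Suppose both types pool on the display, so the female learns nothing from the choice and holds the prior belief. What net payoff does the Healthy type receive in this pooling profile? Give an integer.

Pooled mating payoff = 1/3·17 + 2/3·5 = 9.
Healthy pays cost 6 for the display, so net payoff = 9 − 6 = 3.

3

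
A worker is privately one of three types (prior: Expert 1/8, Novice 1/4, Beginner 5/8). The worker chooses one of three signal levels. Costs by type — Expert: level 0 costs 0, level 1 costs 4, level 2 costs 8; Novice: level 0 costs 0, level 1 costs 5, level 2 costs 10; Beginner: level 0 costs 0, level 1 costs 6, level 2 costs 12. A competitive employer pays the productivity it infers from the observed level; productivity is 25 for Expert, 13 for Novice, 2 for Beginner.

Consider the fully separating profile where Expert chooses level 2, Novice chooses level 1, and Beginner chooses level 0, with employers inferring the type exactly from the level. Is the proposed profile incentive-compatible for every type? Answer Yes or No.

Separating wages: level 2 → 25, level 1 → 13, level 0 → 2.
Expert (assigned level 2): level 0: 2 − 0 = 2; level 1: 13 − 4 = 9; level 2: 25 − 8 = 17. Expert stays.
Novice (assigned level 1): level 0: 2 − 0 = 2; level 1: 13 − 5 = 8; level 2: 25 − 10 = 15. Novice prefers level 2.
Beginner (assigned level 0): level 0: 2 − 0 = 2; level 1: 13 − 6 = 7; level 2: 25 − 12 = 13. Beginner prefers level 2.
At least one type deviates; the separating profile fails.

No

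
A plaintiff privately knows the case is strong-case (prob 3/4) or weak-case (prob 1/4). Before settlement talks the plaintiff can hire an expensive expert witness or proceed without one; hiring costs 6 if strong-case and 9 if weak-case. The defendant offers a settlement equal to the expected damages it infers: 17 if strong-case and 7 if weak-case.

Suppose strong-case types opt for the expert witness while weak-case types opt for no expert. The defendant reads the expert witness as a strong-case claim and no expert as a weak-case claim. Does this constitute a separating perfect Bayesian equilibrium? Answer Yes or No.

Under these beliefs, the expert witness earns settlement 17 and no expert earns settlement 7.
strong-case: the expert witness nets 17 − 6 = 11; no expert nets 7. strong-case prefers the expert witness.
weak-case: the expert witness nets 17 − 9 = 8; no expert nets 7. weak-case would deviate to the expert witness.
weak-case has a profitable deviation, so the profile is not an equilibrium.

No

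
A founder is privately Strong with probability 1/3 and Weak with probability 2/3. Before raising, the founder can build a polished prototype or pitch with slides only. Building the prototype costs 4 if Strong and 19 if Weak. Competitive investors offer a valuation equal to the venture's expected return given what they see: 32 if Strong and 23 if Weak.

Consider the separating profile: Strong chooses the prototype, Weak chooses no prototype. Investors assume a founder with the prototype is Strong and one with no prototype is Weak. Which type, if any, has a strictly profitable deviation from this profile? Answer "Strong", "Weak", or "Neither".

Neither

The prototype pays 32; no prototype pays 23.
Strong: assigned the prototype, nets 32 − 4 = 28; deviating to no prototype nets 23.
Weak: assigned no prototype, nets 23; deviating to the prototype nets 32 − 19 = 13.
Both types strictly prefer their assigned action; no profitable deviation.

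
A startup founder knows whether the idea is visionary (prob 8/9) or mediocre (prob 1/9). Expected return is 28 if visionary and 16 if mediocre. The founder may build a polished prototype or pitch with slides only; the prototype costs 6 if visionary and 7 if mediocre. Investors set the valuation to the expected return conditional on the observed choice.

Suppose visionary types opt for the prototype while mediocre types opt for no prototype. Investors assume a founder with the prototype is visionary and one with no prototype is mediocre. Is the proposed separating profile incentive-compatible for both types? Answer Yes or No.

Under these beliefs, the prototype earns valuation 28 and no prototype earns valuation 16.
visionary: the prototype nets 28 − 6 = 22; no prototype nets 16. visionary prefers the prototype.
mediocre: the prototype nets 28 − 7 = 21; no prototype nets 16. mediocre would deviate to the prototype.
mediocre has a profitable deviation, so the profile is not an equilibrium.

No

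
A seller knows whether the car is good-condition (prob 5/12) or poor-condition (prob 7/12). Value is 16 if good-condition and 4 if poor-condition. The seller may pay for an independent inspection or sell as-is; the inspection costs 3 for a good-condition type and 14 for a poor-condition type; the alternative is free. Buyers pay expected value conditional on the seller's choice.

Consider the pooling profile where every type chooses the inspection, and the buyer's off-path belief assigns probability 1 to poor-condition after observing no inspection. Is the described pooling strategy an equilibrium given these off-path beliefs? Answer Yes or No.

On path, the buyer holds the prior and pays 5/12·16 + 7/12·4 = 9. Off path (no inspection), believing poor-condition, it pays 4.
good-condition: the inspection nets 9 − 3 = 6; no inspection nets 4. good-condition stays.
poor-condition: the inspection nets 9 − 14 = -5; no inspection nets 4. poor-condition would deviate.
A type deviates, so pooling fails.

No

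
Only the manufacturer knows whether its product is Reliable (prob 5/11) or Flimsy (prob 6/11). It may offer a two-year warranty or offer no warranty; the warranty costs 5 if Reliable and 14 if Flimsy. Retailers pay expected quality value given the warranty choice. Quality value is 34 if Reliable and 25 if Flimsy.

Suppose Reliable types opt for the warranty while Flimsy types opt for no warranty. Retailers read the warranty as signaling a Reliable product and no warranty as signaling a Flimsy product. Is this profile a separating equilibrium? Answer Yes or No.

Under these beliefs, the warranty earns price 34 and no warranty earns price 25.
Reliable: the warranty nets 34 − 5 = 29; no warranty nets 25. Reliable prefers the warranty.
Flimsy: the warranty nets 34 − 14 = 20; no warranty nets 25. Flimsy prefers no warranty.
Neither type deviates, so the separating profile is an equilibrium.

Yes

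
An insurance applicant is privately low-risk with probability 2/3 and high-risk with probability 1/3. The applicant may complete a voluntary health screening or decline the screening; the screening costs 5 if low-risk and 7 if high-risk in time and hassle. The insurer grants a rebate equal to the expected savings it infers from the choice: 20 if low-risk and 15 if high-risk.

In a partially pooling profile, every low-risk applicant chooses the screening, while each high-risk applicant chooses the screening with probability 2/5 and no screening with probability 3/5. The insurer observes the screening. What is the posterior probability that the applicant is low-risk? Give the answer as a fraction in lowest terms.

P(the screening) = (2/3)·1 + (1/3)·(2/5) = 4/5.
By Bayes' rule, P(low-risk | the screening) = (2/3) / (4/5) = 5/6.

5/6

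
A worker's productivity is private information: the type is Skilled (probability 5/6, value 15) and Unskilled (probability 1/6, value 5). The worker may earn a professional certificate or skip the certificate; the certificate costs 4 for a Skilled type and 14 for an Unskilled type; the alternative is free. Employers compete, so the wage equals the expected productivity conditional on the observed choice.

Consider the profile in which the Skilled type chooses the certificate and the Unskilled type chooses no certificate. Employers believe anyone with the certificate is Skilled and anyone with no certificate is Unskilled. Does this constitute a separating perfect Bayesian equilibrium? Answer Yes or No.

Yes

Under these beliefs, the certificate earns wage 15 and no certificate earns wage 5.
Skilled: the certificate nets 15 − 4 = 11; no certificate nets 5. Skilled prefers the certificate.
Unskilled: the certificate nets 15 − 14 = 1; no certificate nets 5. Unskilled prefers no certificate.
Neither type deviates, so the separating profile is an equilibrium.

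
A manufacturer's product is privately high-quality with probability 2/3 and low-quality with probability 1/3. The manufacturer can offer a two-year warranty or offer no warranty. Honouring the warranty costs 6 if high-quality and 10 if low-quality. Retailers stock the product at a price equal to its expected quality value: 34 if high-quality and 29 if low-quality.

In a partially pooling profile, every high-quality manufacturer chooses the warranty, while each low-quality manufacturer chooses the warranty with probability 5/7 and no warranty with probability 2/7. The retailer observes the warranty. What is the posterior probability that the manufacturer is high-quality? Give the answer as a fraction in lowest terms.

P(the warranty) = (2/3)·1 + (1/3)·(5/7) = 19/21.
By Bayes' rule, P(high-quality | the warranty) = (2/3) / (19/21) = 14/19.

14/19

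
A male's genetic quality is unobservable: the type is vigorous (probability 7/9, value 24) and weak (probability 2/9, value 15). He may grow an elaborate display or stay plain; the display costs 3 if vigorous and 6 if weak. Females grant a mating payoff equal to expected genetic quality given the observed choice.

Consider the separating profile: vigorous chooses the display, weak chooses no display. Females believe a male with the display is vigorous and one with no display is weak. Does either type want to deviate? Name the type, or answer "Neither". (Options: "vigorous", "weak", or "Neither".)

The display pays 24; no display pays 15.
vigorous: assigned the display, nets 24 − 3 = 21; deviating to no display nets 15.
weak: assigned no display, nets 15; deviating to the display nets 24 − 6 = 18.
The weak type gains 3 by deviating.

weak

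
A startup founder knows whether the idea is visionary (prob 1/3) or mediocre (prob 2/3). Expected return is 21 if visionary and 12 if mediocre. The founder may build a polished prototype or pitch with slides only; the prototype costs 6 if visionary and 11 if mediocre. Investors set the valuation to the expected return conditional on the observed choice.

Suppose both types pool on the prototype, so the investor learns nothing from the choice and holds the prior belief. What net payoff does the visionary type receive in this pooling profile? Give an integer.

9

Pooled valuation = 1/3·21 + 2/3·12 = 15.
visionary pays cost 6 for the prototype, so net payoff = 15 − 6 = 9.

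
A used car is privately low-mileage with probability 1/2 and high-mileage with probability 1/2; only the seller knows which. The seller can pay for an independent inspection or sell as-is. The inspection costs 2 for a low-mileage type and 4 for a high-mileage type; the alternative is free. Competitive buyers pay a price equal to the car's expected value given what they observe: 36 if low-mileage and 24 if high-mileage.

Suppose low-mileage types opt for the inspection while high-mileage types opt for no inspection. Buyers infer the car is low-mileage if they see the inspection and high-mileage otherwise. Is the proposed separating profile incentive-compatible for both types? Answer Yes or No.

Under these beliefs, the inspection earns price 36 and no inspection earns price 24.
low-mileage: the inspection nets 36 − 2 = 34; no inspection nets 24. low-mileage prefers the inspection.
high-mileage: the inspection nets 36 − 4 = 32; no inspection nets 24. high-mileage would deviate to the inspection.
high-mileage has a profitable deviation, so the profile is not an equilibrium.

No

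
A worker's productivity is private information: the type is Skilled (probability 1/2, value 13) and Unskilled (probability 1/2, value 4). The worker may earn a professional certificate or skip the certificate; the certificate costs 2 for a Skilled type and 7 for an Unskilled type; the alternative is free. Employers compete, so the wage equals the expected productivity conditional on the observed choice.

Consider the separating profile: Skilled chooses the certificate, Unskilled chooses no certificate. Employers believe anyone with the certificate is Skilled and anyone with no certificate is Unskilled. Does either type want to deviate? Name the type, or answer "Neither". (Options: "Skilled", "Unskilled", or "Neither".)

The certificate pays 13; no certificate pays 4.
Skilled: assigned the certificate, nets 13 − 2 = 11; deviating to no certificate nets 4.
Unskilled: assigned no certificate, nets 4; deviating to the certificate nets 13 − 7 = 6.
The Unskilled type gains 2 by deviating.

Unskilled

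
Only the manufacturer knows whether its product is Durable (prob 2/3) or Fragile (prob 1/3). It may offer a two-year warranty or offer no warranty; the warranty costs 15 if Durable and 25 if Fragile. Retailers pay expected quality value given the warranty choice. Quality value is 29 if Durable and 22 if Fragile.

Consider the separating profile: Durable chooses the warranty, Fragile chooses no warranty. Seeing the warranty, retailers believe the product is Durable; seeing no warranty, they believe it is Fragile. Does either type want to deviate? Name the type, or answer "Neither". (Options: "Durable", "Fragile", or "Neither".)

The warranty pays 29; no warranty pays 22.
Durable: assigned the warranty, nets 29 − 15 = 14; deviating to no warranty nets 22.
Fragile: assigned no warranty, nets 22; deviating to the warranty nets 29 − 25 = 4.
The Durable type gains 8 by deviating.

Durable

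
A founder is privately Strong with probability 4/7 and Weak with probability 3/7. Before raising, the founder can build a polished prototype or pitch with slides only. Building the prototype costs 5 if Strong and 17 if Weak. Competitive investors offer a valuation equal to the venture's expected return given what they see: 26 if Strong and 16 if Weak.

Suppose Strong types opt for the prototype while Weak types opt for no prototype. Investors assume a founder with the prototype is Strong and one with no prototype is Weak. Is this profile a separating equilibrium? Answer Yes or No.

Under these beliefs, the prototype earns valuation 26 and no prototype earns valuation 16.
Strong: the prototype nets 26 − 5 = 21; no prototype nets 16. Strong prefers the prototype.
Weak: the prototype nets 26 − 17 = 9; no prototype nets 16. Weak prefers no prototype.
Neither type deviates, so the separating profile is an equilibrium.

Yes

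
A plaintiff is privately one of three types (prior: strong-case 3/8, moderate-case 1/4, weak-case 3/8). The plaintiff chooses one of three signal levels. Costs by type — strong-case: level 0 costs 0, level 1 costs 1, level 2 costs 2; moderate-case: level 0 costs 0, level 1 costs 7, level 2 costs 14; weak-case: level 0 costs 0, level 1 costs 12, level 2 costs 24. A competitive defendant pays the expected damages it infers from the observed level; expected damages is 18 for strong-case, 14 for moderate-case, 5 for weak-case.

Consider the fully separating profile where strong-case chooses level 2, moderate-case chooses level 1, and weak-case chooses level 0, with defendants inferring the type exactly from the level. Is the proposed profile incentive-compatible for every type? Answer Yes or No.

Separating settlements: level 2 → 18, level 1 → 14, level 0 → 5.
strong-case (assigned level 2): level 0: 5 − 0 = 5; level 1: 14 − 1 = 13; level 2: 18 − 2 = 16. strong-case stays.
moderate-case (assigned level 1): level 0: 5 − 0 = 5; level 1: 14 − 7 = 7; level 2: 18 − 14 = 4. moderate-case stays.
weak-case (assigned level 0): level 0: 5 − 0 = 5; level 1: 14 − 12 = 2; level 2: 18 − 24 = -6. weak-case stays.
Every type prefers its assigned level; separation holds.

Yes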